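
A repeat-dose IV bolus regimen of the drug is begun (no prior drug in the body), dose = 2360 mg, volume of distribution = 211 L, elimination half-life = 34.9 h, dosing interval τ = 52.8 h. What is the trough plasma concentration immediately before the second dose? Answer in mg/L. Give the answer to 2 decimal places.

3.92 mg/L

C₀ per dose = Dose / Vd = 2360 / 211 = 11.18 mg/L
k = ln2 / t½ = 0.693147 / 34.9 = 0.01986 h⁻¹
Fraction remaining after one interval: r = e^(−kτ) = e^(−0.01986 × 52.8) = 0.3504
Before dose 2, 1 dose has been given (aged 1τ).
C_trough = C₀ × r = 11.18 × 0.3504 = 3.917 mg/L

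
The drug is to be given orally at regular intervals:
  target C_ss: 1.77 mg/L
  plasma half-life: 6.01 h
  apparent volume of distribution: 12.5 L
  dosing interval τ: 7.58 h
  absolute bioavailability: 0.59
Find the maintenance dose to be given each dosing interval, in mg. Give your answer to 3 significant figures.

k = ln2 / t½ = 0.693147 / 6.01 = 0.1153 h⁻¹
CL = k × Vd = 0.1153 × 12.5 = 1.441 L/h
At steady state, F × (Dose/τ) = Css × CL.
Dose = Css × CL × τ / F = 1.77 × 1.441 × 7.58 / 0.59 = 32.77 mg

32.8 mg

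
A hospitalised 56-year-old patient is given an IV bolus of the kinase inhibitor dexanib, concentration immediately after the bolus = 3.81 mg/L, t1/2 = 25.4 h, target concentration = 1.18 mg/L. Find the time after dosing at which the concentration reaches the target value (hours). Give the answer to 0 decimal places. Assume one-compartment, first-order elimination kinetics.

43 h

k = ln2 / t½ = 0.693147 / 25.4 = 0.02729 h⁻¹
t = ln(C₀ / C) / k = ln(3.810 / 1.18) / 0.02729
  = ln(3.229) / 0.02729 = 1.172 / 0.02729 = 42.95 h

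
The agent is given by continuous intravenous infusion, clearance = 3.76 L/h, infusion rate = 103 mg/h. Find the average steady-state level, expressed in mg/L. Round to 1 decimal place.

27.4 mg/L

At steady state Css = R₀ / CL = 103 / 3.760 = 27.39 mg/L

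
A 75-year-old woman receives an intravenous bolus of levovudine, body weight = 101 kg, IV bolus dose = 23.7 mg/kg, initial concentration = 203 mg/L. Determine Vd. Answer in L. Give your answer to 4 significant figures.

11.79 L

Dose = 23.7 × 101 = 2394 mg
Vd = Dose / C₀ = 2394 / 203 = 11.79 L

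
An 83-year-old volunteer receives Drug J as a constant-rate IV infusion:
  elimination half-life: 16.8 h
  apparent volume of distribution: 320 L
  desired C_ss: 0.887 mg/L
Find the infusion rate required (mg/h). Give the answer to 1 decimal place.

11.7 mg/h

k = ln2 / t½ = 0.693147 / 16.8 = 0.04126 h⁻¹
CL = k × Vd = 0.04126 × 320 = 13.20 L/h
At steady state, infusion rate R₀ = Css × CL = 0.887 × 13.20 = 11.71 mg/h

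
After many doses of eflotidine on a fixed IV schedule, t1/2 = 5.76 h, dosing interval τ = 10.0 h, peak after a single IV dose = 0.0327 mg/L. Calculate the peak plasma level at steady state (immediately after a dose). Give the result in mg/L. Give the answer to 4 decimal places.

0.0467 mg/L

k = ln2 / t½ = 0.693147 / 5.76 = 0.1203 h⁻¹
e^(−kτ) = e^(−0.1203 × 10.0) = 0.3003
Accumulation ratio R = 1 / (1 − e^(−kτ)) = 1 / (1 − 0.3003) = 1.429
Steady-state peak = C₀ × R = 0.0327 × 1.429 = 0.04673 mg/L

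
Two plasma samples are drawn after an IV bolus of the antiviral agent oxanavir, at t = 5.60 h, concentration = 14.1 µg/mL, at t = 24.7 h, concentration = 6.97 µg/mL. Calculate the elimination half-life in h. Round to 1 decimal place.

k = ln(C₁/C₂) / (t₂ − t₁) = ln(14.1/6.97) / (24.7 − 5.60)
  = 0.7046 / 19.10 = 0.03689 h⁻¹
t½ = ln2 / k = 0.693147 / 0.03689 = 18.79 h

18.8 h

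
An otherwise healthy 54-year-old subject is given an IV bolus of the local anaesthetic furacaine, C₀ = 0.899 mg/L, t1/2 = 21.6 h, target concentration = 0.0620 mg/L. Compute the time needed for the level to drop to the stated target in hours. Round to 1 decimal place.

k = ln2 / t½ = 0.693147 / 21.6 = 0.03209 h⁻¹
t = ln(C₀ / C) / k = ln(0.8990 / 0.0620) / 0.03209
  = ln(14.50) / 0.03209 = 2.674 / 0.03209 = 83.33 h

83.3 h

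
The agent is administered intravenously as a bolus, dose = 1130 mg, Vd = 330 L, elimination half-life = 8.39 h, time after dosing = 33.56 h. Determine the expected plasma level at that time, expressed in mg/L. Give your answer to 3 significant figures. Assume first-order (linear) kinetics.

C₀ = Dose / Vd = 1130 / 330 = 3.424 mg/L
k = ln2 / t½ = 0.693147 / 8.39 = 0.08262 h⁻¹
t / t½ = 33.56 / 8.39 = 4 half-lives
C = C₀ × (1/2)^4 = 3.424 × 0.06250 = 0.2140 mg/L

0.214 mg/L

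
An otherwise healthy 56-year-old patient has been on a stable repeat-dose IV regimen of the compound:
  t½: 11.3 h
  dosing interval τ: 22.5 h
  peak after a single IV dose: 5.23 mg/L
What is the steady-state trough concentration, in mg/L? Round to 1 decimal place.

1.8 mg/L

k = ln2 / t½ = 0.693147 / 11.3 = 0.06134 h⁻¹
e^(−kτ) = e^(−0.06134 × 22.5) = 0.2515
Accumulation ratio R = 1 / (1 − e^(−kτ)) = 1 / (1 − 0.2515) = 1.336
Steady-state trough = C₀ × R × e^(−kτ) = 5.23 × 1.336 × 0.2515 = 1.757 mg/L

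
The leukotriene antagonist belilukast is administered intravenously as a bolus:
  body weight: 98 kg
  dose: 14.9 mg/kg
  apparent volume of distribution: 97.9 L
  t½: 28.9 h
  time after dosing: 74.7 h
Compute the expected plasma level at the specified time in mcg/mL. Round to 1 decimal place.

2.5 mcg/mL

Total dose = 14.9 × 98 = 1460 mg
C₀ = Dose / Vd = 1460 / 97.9 = 14.91 mg/L
k = ln2 / t½ = 0.693147 / 28.9 = 0.02398 h⁻¹
C = C₀ · e^(−k·t) = 14.91 × e^(−0.02398 × 74.7)
  = 14.91 × 0.1667 = 2.485 mg/L
(2.485 mg/L = 2.485 mcg/mL)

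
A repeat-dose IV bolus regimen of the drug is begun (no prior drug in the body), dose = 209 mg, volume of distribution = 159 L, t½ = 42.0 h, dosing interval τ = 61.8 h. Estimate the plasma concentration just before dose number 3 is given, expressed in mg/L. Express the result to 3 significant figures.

C₀ per dose = Dose / Vd = 209 / 159 = 1.314 mg/L
k = ln2 / t½ = 0.693147 / 42.0 = 0.01650 h⁻¹
Fraction remaining after one interval: r = e^(−kτ) = e^(−0.01650 × 61.8) = 0.3607
Before dose 3, 2 doses have been given (aged 1τ, 2τ).
C_trough = C₀ × (r + r²) = 1.314 × (0.3607 + 0.1301) = 0.6449 mg/L

0.645 mg/L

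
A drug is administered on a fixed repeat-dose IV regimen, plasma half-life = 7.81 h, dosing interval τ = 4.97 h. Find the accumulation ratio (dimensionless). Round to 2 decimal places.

k = ln2 / t½ = 0.693147 / 7.81 = 0.08875 h⁻¹
e^(−kτ) = e^(−0.08875 × 4.97) = 0.6433
Accumulation ratio R = 1 / (1 − e^(−kτ)) = 1 / (1 − 0.6433) = 2.803

2.80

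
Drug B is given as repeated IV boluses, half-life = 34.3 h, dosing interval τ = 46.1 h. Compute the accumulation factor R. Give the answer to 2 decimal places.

1.65

k = ln2 / t½ = 0.693147 / 34.3 = 0.02021 h⁻¹
e^(−kτ) = e^(−0.02021 × 46.1) = 0.3939
Accumulation ratio R = 1 / (1 − e^(−kτ)) = 1 / (1 − 0.3939) = 1.650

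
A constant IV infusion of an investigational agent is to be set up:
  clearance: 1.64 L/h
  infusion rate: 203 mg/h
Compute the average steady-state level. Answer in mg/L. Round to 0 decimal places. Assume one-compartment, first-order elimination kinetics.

At steady state Css = R₀ / CL = 203 / 1.640 = 123.8 mg/L

124 mg/L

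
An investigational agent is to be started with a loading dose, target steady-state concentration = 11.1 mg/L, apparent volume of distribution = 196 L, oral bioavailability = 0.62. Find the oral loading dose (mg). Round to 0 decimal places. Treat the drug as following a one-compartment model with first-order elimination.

LD = Css × Vd / F = 11.1 × 196 / 0.62 = 3509 mg

3509 mg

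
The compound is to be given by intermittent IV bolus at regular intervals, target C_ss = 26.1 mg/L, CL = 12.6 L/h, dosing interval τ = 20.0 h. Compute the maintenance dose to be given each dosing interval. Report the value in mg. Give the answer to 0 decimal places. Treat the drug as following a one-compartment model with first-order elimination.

6577 mg

At steady state, Dose/τ = Css × CL.
Dose = Css × CL × τ = 26.1 × 12.60 × 20.0 = 6577 mg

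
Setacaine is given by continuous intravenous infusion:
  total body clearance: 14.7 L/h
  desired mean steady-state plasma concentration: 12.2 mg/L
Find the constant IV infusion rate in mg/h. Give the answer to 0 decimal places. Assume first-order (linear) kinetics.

179 mg/h

At steady state, infusion rate R₀ = Css × CL = 12.2 × 14.70 = 179.3 mg/h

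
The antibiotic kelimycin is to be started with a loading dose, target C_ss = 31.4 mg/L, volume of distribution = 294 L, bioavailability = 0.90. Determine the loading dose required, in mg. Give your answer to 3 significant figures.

LD = Css × Vd / F = 31.4 × 294 / 0.90 = 10260 mg

10300 mg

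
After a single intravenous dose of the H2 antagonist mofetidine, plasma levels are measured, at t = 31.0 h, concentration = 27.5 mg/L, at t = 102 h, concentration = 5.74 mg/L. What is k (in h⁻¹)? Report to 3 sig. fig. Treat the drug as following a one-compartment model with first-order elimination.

0.0221 h⁻¹

k = ln(C₁/C₂) / (t₂ − t₁) = ln(27.5/5.74) / (102 − 31.0)
  = 1.567 / 71.00 = 0.02207 h⁻¹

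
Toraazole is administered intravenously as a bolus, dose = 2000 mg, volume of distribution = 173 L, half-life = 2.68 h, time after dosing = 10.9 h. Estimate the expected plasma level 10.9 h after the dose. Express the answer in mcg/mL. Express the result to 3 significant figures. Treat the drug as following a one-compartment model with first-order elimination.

0.690 mcg/mL

C₀ = Dose / Vd = 2000 / 173 = 11.56 mg/L
k = ln2 / t½ = 0.693147 / 2.68 = 0.2586 h⁻¹
C = C₀ · e^(−k·t) = 11.56 × e^(−0.2586 × 10.9)
  = 11.56 × 0.05968 = 0.6899 mg/L
(0.6899 mg/L = 0.6899 mcg/mL)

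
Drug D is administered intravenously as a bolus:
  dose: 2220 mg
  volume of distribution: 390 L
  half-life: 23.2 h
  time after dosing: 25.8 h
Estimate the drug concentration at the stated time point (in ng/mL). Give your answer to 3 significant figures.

C₀ = Dose / Vd = 2220 / 390 = 5.692 mg/L
k = ln2 / t½ = 0.693147 / 23.2 = 0.02988 h⁻¹
C = C₀ · e^(−k·t) = 5.692 × e^(−0.02988 × 25.8)
  = 5.692 × 0.4626 = 2.633 mg/L
Convert: 2.633 mg/L × 1000 = 2633 ng/mL

2630 ng/mL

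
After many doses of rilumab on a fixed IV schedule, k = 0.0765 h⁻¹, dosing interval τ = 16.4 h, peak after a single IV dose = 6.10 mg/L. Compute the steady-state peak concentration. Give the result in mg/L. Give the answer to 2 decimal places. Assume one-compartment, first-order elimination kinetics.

e^(−kτ) = e^(−0.07650 × 16.4) = 0.2852
Accumulation ratio R = 1 / (1 − e^(−kτ)) = 1 / (1 − 0.2852) = 1.399
Steady-state peak = C₀ × R = 6.10 × 1.399 = 8.534 mg/L

8.53 mg/L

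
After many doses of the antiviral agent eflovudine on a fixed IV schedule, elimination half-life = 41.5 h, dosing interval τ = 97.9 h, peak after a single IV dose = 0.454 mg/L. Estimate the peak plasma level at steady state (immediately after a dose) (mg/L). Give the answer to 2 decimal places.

k = ln2 / t½ = 0.693147 / 41.5 = 0.01670 h⁻¹
e^(−kτ) = e^(−0.01670 × 97.9) = 0.1950
Accumulation ratio R = 1 / (1 − e^(−kτ)) = 1 / (1 − 0.1950) = 1.242
Steady-state peak = C₀ × R = 0.454 × 1.242 = 0.5639 mg/L

0.56 mg/L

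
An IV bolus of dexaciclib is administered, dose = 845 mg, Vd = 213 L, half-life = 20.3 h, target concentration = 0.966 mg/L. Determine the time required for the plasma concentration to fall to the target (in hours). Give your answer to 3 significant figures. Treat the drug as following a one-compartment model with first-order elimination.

41.4 h

C₀ = Dose / Vd = 845.0 / 213 = 3.967 mg/L
k = ln2 / t½ = 0.693147 / 20.3 = 0.03415 h⁻¹
t = ln(C₀ / C) / k = ln(3.967 / 0.966) / 0.03415
  = ln(4.107) / 0.03415 = 1.413 / 0.03415 = 41.38 h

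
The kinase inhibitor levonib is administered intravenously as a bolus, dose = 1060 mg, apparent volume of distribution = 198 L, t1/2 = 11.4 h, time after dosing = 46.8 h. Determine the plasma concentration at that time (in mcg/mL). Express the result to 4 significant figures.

0.3111 mcg/mL

C₀ = Dose / Vd = 1060 / 198 = 5.354 mg/L
k = ln2 / t½ = 0.693147 / 11.4 = 0.06080 h⁻¹
C = C₀ · e^(−k·t) = 5.354 × e^(−0.06080 × 46.8)
  = 5.354 × 0.05811 = 0.3111 mg/L
(0.3111 mg/L = 0.3111 mcg/mL)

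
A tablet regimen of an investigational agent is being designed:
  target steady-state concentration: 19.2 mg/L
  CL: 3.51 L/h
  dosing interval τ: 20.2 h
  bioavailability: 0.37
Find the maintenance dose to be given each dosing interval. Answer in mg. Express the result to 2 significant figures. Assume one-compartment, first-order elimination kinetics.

3700 mg

At steady state, F × (Dose/τ) = Css × CL.
Dose = Css × CL × τ / F = 19.2 × 3.510 × 20.2 / 0.37 = 3679 mg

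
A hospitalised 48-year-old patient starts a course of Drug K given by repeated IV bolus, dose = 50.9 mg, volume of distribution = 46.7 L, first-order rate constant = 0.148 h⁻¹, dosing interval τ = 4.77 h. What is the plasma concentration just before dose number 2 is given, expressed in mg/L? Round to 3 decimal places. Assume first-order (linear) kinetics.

C₀ per dose = Dose / Vd = 50.9 / 46.7 = 1.090 mg/L
Fraction remaining after one interval: r = e^(−kτ) = e^(−0.1480 × 4.77) = 0.4936
Before dose 2, 1 dose has been given (aged 1τ).
C_trough = C₀ × r = 1.090 × 0.4936 = 0.5380 mg/L

0.538 mg/L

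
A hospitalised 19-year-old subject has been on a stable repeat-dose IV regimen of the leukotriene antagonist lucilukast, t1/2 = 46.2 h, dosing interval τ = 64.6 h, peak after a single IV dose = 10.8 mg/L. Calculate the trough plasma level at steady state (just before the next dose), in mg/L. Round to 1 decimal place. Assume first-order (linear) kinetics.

k = ln2 / t½ = 0.693147 / 46.2 = 0.01500 h⁻¹
e^(−kτ) = e^(−0.01500 × 64.6) = 0.3795
Accumulation ratio R = 1 / (1 − e^(−kτ)) = 1 / (1 − 0.3795) = 1.612
Steady-state trough = C₀ × R × e^(−kτ) = 10.8 × 1.612 × 0.3795 = 6.607 mg/L

6.6 mg/L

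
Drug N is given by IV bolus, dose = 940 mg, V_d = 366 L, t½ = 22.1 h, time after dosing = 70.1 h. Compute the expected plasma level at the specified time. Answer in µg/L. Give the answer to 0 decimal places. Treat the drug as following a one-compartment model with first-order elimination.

C₀ = Dose / Vd = 940.0 / 366 = 2.568 mg/L
k = ln2 / t½ = 0.693147 / 22.1 = 0.03136 h⁻¹
C = C₀ · e^(−k·t) = 2.568 × e^(−0.03136 × 70.1)
  = 2.568 × 0.1110 = 0.2850 mg/L
Convert: 0.2850 mg/L × 1000 = 285.0 µg/L

285 µg/L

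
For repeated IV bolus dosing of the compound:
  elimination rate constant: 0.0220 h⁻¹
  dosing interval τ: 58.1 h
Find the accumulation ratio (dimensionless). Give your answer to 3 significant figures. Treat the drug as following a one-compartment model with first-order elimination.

e^(−kτ) = e^(−0.02200 × 58.1) = 0.2785
Accumulation ratio R = 1 / (1 − e^(−kτ)) = 1 / (1 − 0.2785) = 1.386

1.39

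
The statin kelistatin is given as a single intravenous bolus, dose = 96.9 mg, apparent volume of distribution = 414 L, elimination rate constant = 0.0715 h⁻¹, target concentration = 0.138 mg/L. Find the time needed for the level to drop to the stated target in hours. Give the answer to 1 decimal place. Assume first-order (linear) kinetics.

7.4 h

C₀ = Dose / Vd = 96.90 / 414 = 0.2341 mg/L
t = ln(C₀ / C) / k = ln(0.2341 / 0.138) / 0.07150
  = ln(1.696) / 0.07150 = 0.5283 / 0.07150 = 7.389 h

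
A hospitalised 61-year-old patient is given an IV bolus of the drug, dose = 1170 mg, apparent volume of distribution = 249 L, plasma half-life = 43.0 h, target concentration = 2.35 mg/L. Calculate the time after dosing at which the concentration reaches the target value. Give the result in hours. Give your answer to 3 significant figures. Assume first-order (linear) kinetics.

43.0 h

C₀ = Dose / Vd = 1170 / 249 = 4.699 mg/L
k = ln2 / t½ = 0.693147 / 43.0 = 0.01612 h⁻¹
t = ln(C₀ / C) / k = ln(4.699 / 2.35) / 0.01612
  = ln(2.000) / 0.01612 = 0.6931 / 0.01612 = 43.00 h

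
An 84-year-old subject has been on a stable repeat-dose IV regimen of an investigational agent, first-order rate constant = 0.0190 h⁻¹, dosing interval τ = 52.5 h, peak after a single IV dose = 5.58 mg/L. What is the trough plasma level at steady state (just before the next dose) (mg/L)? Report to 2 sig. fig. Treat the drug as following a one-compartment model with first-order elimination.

3.3 mg/L

e^(−kτ) = e^(−0.01900 × 52.5) = 0.3688
Accumulation ratio R = 1 / (1 − e^(−kτ)) = 1 / (1 − 0.3688) = 1.584
Steady-state trough = C₀ × R × e^(−kτ) = 5.58 × 1.584 × 0.3688 = 3.260 mg/L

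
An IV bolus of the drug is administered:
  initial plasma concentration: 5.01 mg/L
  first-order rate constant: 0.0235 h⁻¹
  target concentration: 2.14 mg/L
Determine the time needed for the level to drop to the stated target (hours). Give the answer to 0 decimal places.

t = ln(C₀ / C) / k = ln(5.010 / 2.14) / 0.02350
  = ln(2.341) / 0.02350 = 0.8506 / 0.02350 = 36.20 h

36 h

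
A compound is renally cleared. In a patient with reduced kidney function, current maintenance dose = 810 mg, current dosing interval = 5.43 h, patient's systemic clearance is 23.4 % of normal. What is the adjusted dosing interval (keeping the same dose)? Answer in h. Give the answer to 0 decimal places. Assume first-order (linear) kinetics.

23 h

To keep the same average steady-state level, dosing rate must scale with clearance.
CL ratio = 23.4 / 100 = 0.2340
New interval (same dose) = 5.43 / 0.2340 = 23.21 h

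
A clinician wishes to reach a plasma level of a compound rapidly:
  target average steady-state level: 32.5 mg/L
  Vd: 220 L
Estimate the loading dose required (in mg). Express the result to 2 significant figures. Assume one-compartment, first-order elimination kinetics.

LD = Css × Vd = 32.5 × 220 = 7150 mg

7200 mg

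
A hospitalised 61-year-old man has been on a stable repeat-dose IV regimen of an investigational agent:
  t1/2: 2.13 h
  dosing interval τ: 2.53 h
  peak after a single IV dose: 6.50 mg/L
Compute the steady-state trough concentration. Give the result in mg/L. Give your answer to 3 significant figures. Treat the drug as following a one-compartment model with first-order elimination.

5.09 mg/L

k = ln2 / t½ = 0.693147 / 2.13 = 0.3254 h⁻¹
e^(−kτ) = e^(−0.3254 × 2.53) = 0.4390
Accumulation ratio R = 1 / (1 − e^(−kτ)) = 1 / (1 − 0.4390) = 1.783
Steady-state trough = C₀ × R × e^(−kτ) = 6.50 × 1.783 × 0.4390 = 5.088 mg/L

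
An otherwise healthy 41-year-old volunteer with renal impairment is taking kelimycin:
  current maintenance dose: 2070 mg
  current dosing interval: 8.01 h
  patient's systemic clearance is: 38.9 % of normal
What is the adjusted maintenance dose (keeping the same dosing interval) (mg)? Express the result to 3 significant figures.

805 mg

To keep the same average steady-state level, dosing rate must scale with clearance.
CL ratio = 38.9 / 100 = 0.3890
New dose (same interval) = 2070 × 0.3890 = 805.2 mg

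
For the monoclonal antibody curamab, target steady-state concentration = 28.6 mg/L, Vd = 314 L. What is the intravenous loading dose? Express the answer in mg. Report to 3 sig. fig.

8980 mg

LD = Css × Vd = 28.6 × 314 = 8980 mg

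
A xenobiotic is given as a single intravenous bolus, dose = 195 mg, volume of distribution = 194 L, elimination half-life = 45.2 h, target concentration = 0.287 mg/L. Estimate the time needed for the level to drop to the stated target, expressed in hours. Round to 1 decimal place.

C₀ = Dose / Vd = 195.0 / 194 = 1.005 mg/L
k = ln2 / t½ = 0.693147 / 45.2 = 0.01534 h⁻¹
t = ln(C₀ / C) / k = ln(1.005 / 0.287) / 0.01534
  = ln(3.502) / 0.01534 = 1.253 / 0.01534 = 81.68 h

81.7 h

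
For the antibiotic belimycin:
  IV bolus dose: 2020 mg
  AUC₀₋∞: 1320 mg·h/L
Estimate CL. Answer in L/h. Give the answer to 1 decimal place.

CL = Dose / AUC = 2020 / 1320 = 1.530 L/h

1.5 L/h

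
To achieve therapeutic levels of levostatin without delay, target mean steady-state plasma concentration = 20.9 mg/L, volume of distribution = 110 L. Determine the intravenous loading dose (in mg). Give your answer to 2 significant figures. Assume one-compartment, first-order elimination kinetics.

2300 mg

LD = Css × Vd = 20.9 × 110 = 2299 mg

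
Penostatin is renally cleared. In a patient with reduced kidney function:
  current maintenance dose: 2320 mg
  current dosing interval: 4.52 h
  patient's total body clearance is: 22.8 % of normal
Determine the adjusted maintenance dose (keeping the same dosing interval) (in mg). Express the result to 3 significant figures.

To keep the same average steady-state level, dosing rate must scale with clearance.
CL ratio = 22.8 / 100 = 0.2280
New dose (same interval) = 2320 × 0.2280 = 529.0 mg

529 mg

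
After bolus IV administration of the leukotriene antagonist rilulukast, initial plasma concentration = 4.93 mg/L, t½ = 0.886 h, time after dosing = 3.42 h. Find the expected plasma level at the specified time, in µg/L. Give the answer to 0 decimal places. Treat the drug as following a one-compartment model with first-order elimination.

340 µg/L

k = ln2 / t½ = 0.693147 / 0.886 = 0.7823 h⁻¹
C = C₀ · e^(−k·t) = 4.930 × e^(−0.7823 × 3.42)
  = 4.930 × 0.06887 = 0.3395 mg/L
Convert: 0.3395 mg/L × 1000 = 339.5 µg/L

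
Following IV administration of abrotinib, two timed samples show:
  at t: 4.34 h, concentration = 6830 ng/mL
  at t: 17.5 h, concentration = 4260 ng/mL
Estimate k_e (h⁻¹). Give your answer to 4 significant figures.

k = ln(C₁/C₂) / (t₂ − t₁) = ln(6830/4260) / (17.5 − 4.34)
  = 0.4721 / 13.16 = 0.03587 h⁻¹

0.03587 h⁻¹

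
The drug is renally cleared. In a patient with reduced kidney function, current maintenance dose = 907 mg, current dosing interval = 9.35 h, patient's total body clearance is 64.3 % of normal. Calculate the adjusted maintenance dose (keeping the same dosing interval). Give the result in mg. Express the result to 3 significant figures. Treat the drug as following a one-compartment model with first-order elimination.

To keep the same average steady-state level, dosing rate must scale with clearance.
CL ratio = 64.3 / 100 = 0.6430
New dose (same interval) = 907 × 0.6430 = 583.2 mg

583 mg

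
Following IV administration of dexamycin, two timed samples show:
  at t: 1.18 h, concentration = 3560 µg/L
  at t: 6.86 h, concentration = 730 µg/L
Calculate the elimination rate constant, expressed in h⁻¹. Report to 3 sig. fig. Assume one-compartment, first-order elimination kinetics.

0.279 h⁻¹

k = ln(C₁/C₂) / (t₂ − t₁) = ln(3560/730) / (6.86 − 1.18)
  = 1.584 / 5.680 = 0.2789 h⁻¹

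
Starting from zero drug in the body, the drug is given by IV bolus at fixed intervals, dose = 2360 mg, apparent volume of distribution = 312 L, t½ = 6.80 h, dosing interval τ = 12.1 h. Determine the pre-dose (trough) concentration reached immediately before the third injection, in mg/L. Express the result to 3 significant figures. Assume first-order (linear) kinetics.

C₀ per dose = Dose / Vd = 2360 / 312 = 7.564 mg/L
k = ln2 / t½ = 0.693147 / 6.80 = 0.1019 h⁻¹
Fraction remaining after one interval: r = e^(−kτ) = e^(−0.1019 × 12.1) = 0.2914
Before dose 3, 2 doses have been given (aged 1τ, 2τ).
C_trough = C₀ × (r + r²) = 7.564 × (0.2914 + 0.08491) = 2.846 mg/L

2.85 mg/L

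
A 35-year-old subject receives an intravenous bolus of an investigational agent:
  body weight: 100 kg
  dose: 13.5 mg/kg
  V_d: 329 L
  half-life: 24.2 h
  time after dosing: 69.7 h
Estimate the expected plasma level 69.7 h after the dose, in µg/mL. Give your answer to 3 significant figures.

0.557 µg/mL

Total dose = 13.5 × 100 = 1350 mg
C₀ = Dose / Vd = 1350 / 329 = 4.103 mg/L
k = ln2 / t½ = 0.693147 / 24.2 = 0.02864 h⁻¹
C = C₀ · e^(−k·t) = 4.103 × e^(−0.02864 × 69.7)
  = 4.103 × 0.1358 = 0.5572 mg/L
(0.5572 mg/L = 0.5572 µg/mL)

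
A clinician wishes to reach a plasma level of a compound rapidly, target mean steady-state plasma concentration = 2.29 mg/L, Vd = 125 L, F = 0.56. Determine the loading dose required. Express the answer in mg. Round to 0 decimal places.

511 mg

LD = Css × Vd / F = 2.29 × 125 / 0.56 = 511.2 mg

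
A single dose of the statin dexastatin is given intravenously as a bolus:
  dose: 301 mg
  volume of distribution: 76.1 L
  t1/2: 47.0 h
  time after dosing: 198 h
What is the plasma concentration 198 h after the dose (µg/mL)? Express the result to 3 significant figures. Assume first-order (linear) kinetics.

C₀ = Dose / Vd = 301.0 / 76.1 = 3.955 mg/L
k = ln2 / t½ = 0.693147 / 47.0 = 0.01475 h⁻¹
C = C₀ · e^(−k·t) = 3.955 × e^(−0.01475 × 198)
  = 3.955 × 0.05391 = 0.2132 mg/L
(0.2132 mg/L = 0.2132 µg/mL)

0.213 µg/mL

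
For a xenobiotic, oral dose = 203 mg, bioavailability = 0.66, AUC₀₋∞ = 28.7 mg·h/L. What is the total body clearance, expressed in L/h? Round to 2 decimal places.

CL = F·Dose / AUC = 0.66 × 203 / 28.7 = 4.668 L/h

4.67 L/h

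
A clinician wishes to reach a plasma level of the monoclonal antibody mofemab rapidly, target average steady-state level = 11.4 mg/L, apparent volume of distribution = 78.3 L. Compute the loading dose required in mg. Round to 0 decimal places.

893 mg

LD = Css × Vd = 11.4 × 78.3 = 892.6 mg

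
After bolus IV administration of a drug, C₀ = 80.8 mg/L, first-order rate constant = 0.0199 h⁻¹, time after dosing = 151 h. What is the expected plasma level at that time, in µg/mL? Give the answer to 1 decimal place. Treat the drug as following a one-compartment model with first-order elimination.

4.0 µg/mL

C = C₀ · e^(−k·t) = 80.80 × e^(−0.01990 × 151)
  = 80.80 × 0.04954 = 4.003 mg/L
(4.003 mg/L = 4.003 µg/mL)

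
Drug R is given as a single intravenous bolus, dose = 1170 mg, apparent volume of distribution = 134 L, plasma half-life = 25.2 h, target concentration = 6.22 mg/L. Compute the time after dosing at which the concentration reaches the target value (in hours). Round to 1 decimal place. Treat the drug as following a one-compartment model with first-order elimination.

C₀ = Dose / Vd = 1170 / 134 = 8.731 mg/L
k = ln2 / t½ = 0.693147 / 25.2 = 0.02751 h⁻¹
t = ln(C₀ / C) / k = ln(8.731 / 6.22) / 0.02751
  = ln(1.404) / 0.02751 = 0.3393 / 0.02751 = 12.33 h

12.3 h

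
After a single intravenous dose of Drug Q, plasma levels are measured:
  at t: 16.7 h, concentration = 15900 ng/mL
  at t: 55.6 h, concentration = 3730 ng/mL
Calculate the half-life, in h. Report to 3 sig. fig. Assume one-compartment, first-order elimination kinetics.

18.6 h

k = ln(C₁/C₂) / (t₂ − t₁) = ln(15900/3730) / (55.6 − 16.7)
  = 1.450 / 38.90 = 0.03728 h⁻¹
t½ = ln2 / k = 0.693147 / 0.03728 = 18.59 h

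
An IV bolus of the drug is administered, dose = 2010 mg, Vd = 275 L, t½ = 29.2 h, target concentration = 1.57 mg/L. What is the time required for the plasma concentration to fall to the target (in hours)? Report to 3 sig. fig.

C₀ = Dose / Vd = 2010 / 275 = 7.309 mg/L
k = ln2 / t½ = 0.693147 / 29.2 = 0.02374 h⁻¹
t = ln(C₀ / C) / k = ln(7.309 / 1.57) / 0.02374
  = ln(4.655) / 0.02374 = 1.538 / 0.02374 = 64.79 h

64.8 h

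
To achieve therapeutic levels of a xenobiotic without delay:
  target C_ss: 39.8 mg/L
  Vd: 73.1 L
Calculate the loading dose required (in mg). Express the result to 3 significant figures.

LD = Css × Vd = 39.8 × 73.1 = 2909 mg

2910 mg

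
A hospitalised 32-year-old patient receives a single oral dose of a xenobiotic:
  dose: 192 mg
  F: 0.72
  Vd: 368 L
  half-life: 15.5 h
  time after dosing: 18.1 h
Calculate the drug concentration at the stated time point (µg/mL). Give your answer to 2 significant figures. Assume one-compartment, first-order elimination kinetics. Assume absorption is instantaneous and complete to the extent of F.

0.17 µg/mL

Amount reaching circulation = F × Dose = 0.72 × 192.0 = 138.2 mg
C₀ = F·Dose / Vd = 138.2 / 368 = 0.3755 mg/L
k = ln2 / t½ = 0.693147 / 15.5 = 0.04472 h⁻¹
C = C₀ · e^(−k·t) = 0.3755 × e^(−0.04472 × 18.1)
  = 0.3755 × 0.4451 = 0.1671 mg/L
(0.1671 mg/L = 0.1671 µg/mL)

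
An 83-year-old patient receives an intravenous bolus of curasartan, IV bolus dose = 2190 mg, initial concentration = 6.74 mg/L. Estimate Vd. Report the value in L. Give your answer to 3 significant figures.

325 L

Vd = Dose / C₀ = 2190 / 6.74 = 324.9 L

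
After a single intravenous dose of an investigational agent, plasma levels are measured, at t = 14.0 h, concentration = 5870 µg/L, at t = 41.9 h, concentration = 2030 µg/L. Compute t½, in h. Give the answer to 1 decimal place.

k = ln(C₁/C₂) / (t₂ − t₁) = ln(5870/2030) / (41.9 − 14.0)
  = 1.062 / 27.90 = 0.03806 h⁻¹
t½ = ln2 / k = 0.693147 / 0.03806 = 18.21 h

18.2 h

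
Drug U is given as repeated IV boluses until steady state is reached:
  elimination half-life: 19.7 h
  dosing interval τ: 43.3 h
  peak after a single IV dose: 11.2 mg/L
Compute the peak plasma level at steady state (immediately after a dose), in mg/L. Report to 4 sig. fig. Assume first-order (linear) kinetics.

k = ln2 / t½ = 0.693147 / 19.7 = 0.03519 h⁻¹
e^(−kτ) = e^(−0.03519 × 43.3) = 0.2179
Accumulation ratio R = 1 / (1 − e^(−kτ)) = 1 / (1 − 0.2179) = 1.279
Steady-state peak = C₀ × R = 11.2 × 1.279 = 14.32 mg/L

14.32 mg/L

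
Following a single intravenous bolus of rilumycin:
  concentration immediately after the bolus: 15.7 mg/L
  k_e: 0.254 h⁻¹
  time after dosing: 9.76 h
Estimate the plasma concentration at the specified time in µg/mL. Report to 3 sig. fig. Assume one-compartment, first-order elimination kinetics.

1.32 µg/mL

C = C₀ · e^(−k·t) = 15.70 × e^(−0.2540 × 9.76)
  = 15.70 × 0.08382 = 1.316 mg/L
(1.316 mg/L = 1.316 µg/mL)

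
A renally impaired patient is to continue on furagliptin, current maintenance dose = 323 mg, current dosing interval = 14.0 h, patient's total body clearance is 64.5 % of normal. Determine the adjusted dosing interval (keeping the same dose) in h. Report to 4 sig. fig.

21.71 h

To keep the same average steady-state level, dosing rate must scale with clearance.
CL ratio = 64.5 / 100 = 0.6450
New interval (same dose) = 14.0 / 0.6450 = 21.71 h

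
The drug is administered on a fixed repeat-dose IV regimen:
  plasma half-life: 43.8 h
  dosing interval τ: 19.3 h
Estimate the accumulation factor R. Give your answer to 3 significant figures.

3.80

k = ln2 / t½ = 0.693147 / 43.8 = 0.01583 h⁻¹
e^(−kτ) = e^(−0.01583 × 19.3) = 0.7367
Accumulation ratio R = 1 / (1 − e^(−kτ)) = 1 / (1 − 0.7367) = 3.798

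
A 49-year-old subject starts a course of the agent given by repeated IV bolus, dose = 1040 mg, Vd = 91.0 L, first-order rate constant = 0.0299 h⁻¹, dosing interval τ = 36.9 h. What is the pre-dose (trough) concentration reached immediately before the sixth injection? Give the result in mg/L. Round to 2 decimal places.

5.65 mg/L

C₀ per dose = Dose / Vd = 1040 / 91.0 = 11.43 mg/L
Fraction remaining after one interval: r = e^(−kτ) = e^(−0.02990 × 36.9) = 0.3318
Before dose 6, 5 doses have been given (aged 1τ, 2τ, 3τ, 4τ, 5τ).
C_trough = C₀ × (r + r² + … + r^5) = C₀ × r(1−r^5)/(1−r)
        = 11.43 × 0.3318 × (1 − 0.004021) / (1 − 0.3318) = 5.653 mg/L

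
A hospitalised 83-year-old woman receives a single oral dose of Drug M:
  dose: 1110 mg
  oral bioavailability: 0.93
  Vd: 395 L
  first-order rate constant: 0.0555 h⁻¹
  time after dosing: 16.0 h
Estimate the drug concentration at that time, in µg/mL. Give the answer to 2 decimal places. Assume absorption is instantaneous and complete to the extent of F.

Amount reaching circulation = F × Dose = 0.93 × 1110 = 1032 mg
C₀ = F·Dose / Vd = 1032 / 395 = 2.613 mg/L
C = C₀ · e^(−k·t) = 2.613 × e^(−0.05550 × 16.0)
  = 2.613 × 0.4115 = 1.075 mg/L
(1.075 mg/L = 1.075 µg/mL)

1.08 µg/mL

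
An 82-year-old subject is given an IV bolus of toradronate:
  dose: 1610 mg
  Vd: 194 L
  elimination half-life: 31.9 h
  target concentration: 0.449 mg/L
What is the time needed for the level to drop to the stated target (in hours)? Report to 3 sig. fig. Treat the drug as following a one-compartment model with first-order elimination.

134 h

C₀ = Dose / Vd = 1610 / 194 = 8.299 mg/L
k = ln2 / t½ = 0.693147 / 31.9 = 0.02173 h⁻¹
t = ln(C₀ / C) / k = ln(8.299 / 0.449) / 0.02173
  = ln(18.48) / 0.02173 = 2.917 / 0.02173 = 134.2 h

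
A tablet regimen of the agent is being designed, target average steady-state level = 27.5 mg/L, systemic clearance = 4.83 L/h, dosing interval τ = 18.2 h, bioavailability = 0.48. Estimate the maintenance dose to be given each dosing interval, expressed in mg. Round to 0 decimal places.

5036 mg

At steady state, F × (Dose/τ) = Css × CL.
Dose = Css × CL × τ / F = 27.5 × 4.830 × 18.2 / 0.48 = 5036 mg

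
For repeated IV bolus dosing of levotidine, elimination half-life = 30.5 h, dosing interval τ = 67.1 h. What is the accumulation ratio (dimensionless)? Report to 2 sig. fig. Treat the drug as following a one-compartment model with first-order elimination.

1.3

k = ln2 / t½ = 0.693147 / 30.5 = 0.02273 h⁻¹
e^(−kτ) = e^(−0.02273 × 67.1) = 0.2176
Accumulation ratio R = 1 / (1 − e^(−kτ)) = 1 / (1 − 0.2176) = 1.278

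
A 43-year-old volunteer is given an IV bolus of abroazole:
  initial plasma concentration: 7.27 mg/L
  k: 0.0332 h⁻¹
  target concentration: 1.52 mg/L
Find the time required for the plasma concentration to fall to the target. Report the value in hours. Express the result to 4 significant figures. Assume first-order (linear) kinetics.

47.14 h

t = ln(C₀ / C) / k = ln(7.270 / 1.52) / 0.03320
  = ln(4.783) / 0.03320 = 1.565 / 0.03320 = 47.14 h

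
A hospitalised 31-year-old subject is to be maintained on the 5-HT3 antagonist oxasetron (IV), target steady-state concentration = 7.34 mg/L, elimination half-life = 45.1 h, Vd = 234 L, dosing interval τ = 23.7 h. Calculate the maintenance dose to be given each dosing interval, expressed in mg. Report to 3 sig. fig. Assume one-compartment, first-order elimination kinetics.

k = ln2 / t½ = 0.693147 / 45.1 = 0.01537 h⁻¹
CL = k × Vd = 0.01537 × 234 = 3.597 L/h
At steady state, Dose/τ = Css × CL.
Dose = Css × CL × τ = 7.34 × 3.597 × 23.7 = 625.7 mg

626 mg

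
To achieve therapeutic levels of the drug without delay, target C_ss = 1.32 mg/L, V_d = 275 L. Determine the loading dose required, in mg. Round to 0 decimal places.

LD = Css × Vd = 1.32 × 275 = 363.0 mg

363 mg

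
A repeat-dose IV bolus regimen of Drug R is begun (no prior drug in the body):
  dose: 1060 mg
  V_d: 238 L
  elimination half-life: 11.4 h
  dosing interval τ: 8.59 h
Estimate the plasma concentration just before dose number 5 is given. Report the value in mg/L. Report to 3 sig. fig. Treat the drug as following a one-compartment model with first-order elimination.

C₀ per dose = Dose / Vd = 1060 / 238 = 4.454 mg/L
k = ln2 / t½ = 0.693147 / 11.4 = 0.06080 h⁻¹
Fraction remaining after one interval: r = e^(−kτ) = e^(−0.06080 × 8.59) = 0.5932
Before dose 5, 4 doses have been given (aged 1τ, 2τ, 3τ, 4τ).
C_trough = C₀ × (r + r² + … + r^4) = C₀ × r(1−r^4)/(1−r)
        = 4.454 × 0.5932 × (1 − 0.1238) / (1 − 0.5932) = 5.691 mg/L

5.69 mg/L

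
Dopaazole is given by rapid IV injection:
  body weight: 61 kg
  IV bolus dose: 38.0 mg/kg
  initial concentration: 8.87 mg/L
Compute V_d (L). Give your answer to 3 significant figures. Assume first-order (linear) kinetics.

261 L

Dose = 38.0 × 61 = 2318 mg
Vd = Dose / C₀ = 2318 / 8.87 = 261.3 L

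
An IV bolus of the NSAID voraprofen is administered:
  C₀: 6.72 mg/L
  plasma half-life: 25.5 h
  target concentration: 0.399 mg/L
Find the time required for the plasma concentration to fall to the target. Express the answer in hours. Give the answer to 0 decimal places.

104 h

k = ln2 / t½ = 0.693147 / 25.5 = 0.02718 h⁻¹
t = ln(C₀ / C) / k = ln(6.720 / 0.399) / 0.02718
  = ln(16.84) / 0.02718 = 2.824 / 0.02718 = 103.9 h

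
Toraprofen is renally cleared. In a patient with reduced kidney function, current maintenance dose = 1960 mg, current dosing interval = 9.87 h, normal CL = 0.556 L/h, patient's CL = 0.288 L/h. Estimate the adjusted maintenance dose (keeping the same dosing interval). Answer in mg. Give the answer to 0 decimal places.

1015 mg

To keep the same average steady-state level, dosing rate must scale with clearance.
CL ratio = 0.288 / 0.556 = 0.5180
New dose (same interval) = 1960 × 0.5180 = 1015 mg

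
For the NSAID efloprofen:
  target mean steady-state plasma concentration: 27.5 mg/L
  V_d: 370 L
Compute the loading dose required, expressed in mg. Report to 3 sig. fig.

LD = Css × Vd = 27.5 × 370 = 10180 mg

10200 mg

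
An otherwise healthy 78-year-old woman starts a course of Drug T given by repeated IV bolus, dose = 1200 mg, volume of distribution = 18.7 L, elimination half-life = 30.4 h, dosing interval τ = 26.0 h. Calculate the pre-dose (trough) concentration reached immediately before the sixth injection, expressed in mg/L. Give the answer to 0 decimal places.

C₀ per dose = Dose / Vd = 1200 / 18.7 = 64.17 mg/L
k = ln2 / t½ = 0.693147 / 30.4 = 0.02280 h⁻¹
Fraction remaining after one interval: r = e^(−kτ) = e^(−0.02280 × 26.0) = 0.5528
Before dose 6, 5 doses have been given (aged 1τ, 2τ, 3τ, 4τ, 5τ).
C_trough = C₀ × (r + r² + … + r^5) = C₀ × r(1−r^5)/(1−r)
        = 64.17 × 0.5528 × (1 − 0.05162) / (1 − 0.5528) = 75.23 mg/L

75 mg/L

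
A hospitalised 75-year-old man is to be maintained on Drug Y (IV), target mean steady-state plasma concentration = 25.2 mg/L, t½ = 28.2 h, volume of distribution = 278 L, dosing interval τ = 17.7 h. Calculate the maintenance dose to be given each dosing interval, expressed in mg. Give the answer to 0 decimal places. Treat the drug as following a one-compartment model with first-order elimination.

k = ln2 / t½ = 0.693147 / 28.2 = 0.02458 h⁻¹
CL = k × Vd = 0.02458 × 278 = 6.833 L/h
At steady state, Dose/τ = Css × CL.
Dose = Css × CL × τ = 25.2 × 6.833 × 17.7 = 3048 mg

3048 mg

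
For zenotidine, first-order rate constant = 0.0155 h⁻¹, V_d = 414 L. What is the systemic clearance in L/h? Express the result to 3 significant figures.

CL = k × Vd = 0.0155 × 414 = 6.417 L/h

6.42 L/h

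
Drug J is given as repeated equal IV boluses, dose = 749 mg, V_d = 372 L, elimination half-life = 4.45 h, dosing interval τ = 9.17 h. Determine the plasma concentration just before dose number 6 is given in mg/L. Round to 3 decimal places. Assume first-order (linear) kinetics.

C₀ per dose = Dose / Vd = 749 / 372 = 2.013 mg/L
k = ln2 / t½ = 0.693147 / 4.45 = 0.1558 h⁻¹
Fraction remaining after one interval: r = e^(−kτ) = e^(−0.1558 × 9.17) = 0.2396
Before dose 6, 5 doses have been given (aged 1τ, 2τ, 3τ, 4τ, 5τ).
C_trough = C₀ × (r + r² + … + r^5) = C₀ × r(1−r^5)/(1−r)
        = 2.013 × 0.2396 × (1 − 0.0007896) / (1 − 0.2396) = 0.6338 mg/L

0.634 mg/L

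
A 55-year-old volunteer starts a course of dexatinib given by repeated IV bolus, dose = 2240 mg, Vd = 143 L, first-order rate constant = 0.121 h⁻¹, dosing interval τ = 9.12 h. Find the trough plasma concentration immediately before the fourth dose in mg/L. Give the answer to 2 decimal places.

7.49 mg/L

C₀ per dose = Dose / Vd = 2240 / 143 = 15.66 mg/L
Fraction remaining after one interval: r = e^(−kτ) = e^(−0.1210 × 9.12) = 0.3317
Before dose 4, 3 doses have been given (aged 1τ, 2τ, 3τ).
C_trough = C₀ × (r + r² + … + r^3) = C₀ × r(1−r^3)/(1−r)
        = 15.66 × 0.3317 × (1 − 0.03650) / (1 − 0.3317) = 7.489 mg/L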